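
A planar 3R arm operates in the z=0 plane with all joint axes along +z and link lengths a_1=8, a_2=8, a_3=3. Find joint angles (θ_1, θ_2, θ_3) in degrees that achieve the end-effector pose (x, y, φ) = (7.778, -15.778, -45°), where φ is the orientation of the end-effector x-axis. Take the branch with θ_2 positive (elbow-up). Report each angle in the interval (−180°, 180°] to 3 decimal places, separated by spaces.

wrist centre = target − a_3·(cos φ, sin φ) = (5.6567, -13.6567)
cos θ_2 = (218.5029−8²−8²)/(2·8·8) = 0.7071; θ_2 = 45.0043° (elbow-up)
β = atan2(-13.6567,5.6567) = -67.5004°; ψ = atan2(5.6573,13.6564) = 22.5021°
θ_1 = β − ψ = -90.0025°
θ_3 = φ − θ_1 − θ_2 = -0.0018° (wrapped to (-180°,180°])

-90.003 45.004 -0.002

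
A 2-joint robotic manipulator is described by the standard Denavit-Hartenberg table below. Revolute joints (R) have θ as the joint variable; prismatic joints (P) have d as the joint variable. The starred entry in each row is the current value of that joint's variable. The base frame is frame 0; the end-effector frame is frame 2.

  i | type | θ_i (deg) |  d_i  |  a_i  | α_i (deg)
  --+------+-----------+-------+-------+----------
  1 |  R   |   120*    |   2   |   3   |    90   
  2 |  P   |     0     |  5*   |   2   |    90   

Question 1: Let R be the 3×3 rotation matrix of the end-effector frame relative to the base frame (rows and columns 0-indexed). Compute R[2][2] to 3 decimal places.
End-effector z-axis (col 2 of R) = (0.0000,0.0000,-1.0000)
R[2][2] = -1.0000

-1.000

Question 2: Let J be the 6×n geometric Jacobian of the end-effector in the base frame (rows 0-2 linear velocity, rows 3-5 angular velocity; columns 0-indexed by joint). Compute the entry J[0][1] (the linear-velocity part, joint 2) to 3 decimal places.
prismatic axis z_1 = (0.8660,0.5000,0.0000)
J_v[:, 1] = z_1; J_ω[:, 1] = (0,0,0)
entry J[0][1] = 0.8660

0.866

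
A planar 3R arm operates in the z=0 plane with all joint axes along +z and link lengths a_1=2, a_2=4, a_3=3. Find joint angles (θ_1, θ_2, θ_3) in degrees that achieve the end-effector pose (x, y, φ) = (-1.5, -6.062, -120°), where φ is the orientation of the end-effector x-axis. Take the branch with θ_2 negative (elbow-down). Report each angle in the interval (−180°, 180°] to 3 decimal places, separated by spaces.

wrist centre = target − a_3·(cos φ, sin φ) = (-0.0000, -3.4639)
cos θ_2 = (11.9988−2²−4²)/(2·2·4) = -0.5001; θ_2 = -120.0051° (elbow-down)
β = atan2(-3.4639,-0.0000) = -90.0000°; ψ = atan2(-3.4639,-0.0003) = -90.0051°
θ_1 = β − ψ = 0.0051°
θ_3 = φ − θ_1 − θ_2 = -0.0000° (wrapped to (-180°,180°])

0.005 -120.005 -0.000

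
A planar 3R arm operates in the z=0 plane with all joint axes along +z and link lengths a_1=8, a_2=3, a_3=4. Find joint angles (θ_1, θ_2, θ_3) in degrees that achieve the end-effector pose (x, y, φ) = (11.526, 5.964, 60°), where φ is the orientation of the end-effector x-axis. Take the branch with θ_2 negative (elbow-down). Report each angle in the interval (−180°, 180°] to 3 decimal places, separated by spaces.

wrist centre = target − a_3·(cos φ, sin φ) = (9.5260, 2.4999)
cos θ_2 = (96.9942−8²−3²)/(2·8·3) = 0.4999; θ_2 = -60.0080° (elbow-down)
β = atan2(2.4999,9.5260) = 14.7045°; ψ = atan2(-2.5983,9.4996) = -15.2971°
θ_1 = β − ψ = 30.0016°
θ_3 = φ − θ_1 − θ_2 = 90.0065° (wrapped to (-180°,180°])

30.002 -60.008 90.006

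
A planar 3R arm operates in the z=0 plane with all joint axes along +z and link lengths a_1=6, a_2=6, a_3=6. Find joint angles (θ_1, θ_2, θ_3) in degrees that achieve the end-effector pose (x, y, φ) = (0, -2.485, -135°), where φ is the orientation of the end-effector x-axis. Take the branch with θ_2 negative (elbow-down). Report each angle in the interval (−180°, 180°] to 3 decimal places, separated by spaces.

90.003 -134.999 -90.004

wrist centre = target − a_3·(cos φ, sin φ) = (4.2426, 1.7576)
cos θ_2 = (21.0893−6²−6²)/(2·6·6) = -0.7071; θ_2 = -134.9989° (elbow-down)
β = atan2(1.7576,4.2426) = 22.5032°; ψ = atan2(-4.2427,1.7574) = -67.4994°
θ_1 = β − ψ = 90.0027°
θ_3 = φ − θ_1 − θ_2 = -90.0038° (wrapped to (-180°,180°])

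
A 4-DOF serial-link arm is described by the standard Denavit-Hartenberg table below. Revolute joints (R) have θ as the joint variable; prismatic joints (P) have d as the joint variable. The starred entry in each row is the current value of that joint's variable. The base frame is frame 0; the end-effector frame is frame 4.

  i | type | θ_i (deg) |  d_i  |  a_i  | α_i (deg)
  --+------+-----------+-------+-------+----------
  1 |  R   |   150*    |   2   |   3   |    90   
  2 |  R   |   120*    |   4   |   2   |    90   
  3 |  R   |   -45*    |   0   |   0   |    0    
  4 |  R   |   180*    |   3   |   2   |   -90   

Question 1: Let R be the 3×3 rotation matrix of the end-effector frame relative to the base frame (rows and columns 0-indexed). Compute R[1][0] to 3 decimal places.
End-effector x-axis (col 0 of R) = (0.0474,0.7891,-0.6124)
R[1][0] = 0.7891

0.789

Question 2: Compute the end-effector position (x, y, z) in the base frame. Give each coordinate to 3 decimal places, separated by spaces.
after link 1: o_1 = (-2.5981, 1.5000, 2.0000)
after link 2: o_2 = (0.2679, 4.4641, 3.7321)
after link 3: o_3 = (0.2679, 4.4641, 3.7321)
after link 4: o_4 = (-1.8873, 7.3414, 4.0073)

-1.887 7.341 4.007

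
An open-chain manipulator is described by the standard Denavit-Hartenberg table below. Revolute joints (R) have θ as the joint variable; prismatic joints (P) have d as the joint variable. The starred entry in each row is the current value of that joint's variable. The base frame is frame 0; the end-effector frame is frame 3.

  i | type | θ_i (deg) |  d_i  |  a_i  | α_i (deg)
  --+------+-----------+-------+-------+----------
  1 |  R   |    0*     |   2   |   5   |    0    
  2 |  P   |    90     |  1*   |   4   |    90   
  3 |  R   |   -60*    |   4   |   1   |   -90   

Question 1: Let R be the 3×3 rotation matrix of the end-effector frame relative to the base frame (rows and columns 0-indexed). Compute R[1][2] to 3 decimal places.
0.866

End-effector z-axis (col 2 of R) = (0.0000,0.8660,0.5000)
R[1][2] = 0.8660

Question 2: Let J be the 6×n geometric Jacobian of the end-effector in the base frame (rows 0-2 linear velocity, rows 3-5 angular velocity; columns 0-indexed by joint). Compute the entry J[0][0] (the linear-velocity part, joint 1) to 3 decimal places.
axis z_0 = ẑ; lever o_n−o_0 = (9.0000,4.5000,2.1340)
cross product → J_v[:, 0] = (-4.5000,9.0000,0.0000)
J_ω[:, 0] = z_0
entry J[0][0] = -4.5000

-4.500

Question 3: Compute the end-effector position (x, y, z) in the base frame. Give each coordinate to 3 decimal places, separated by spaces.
9.000 4.500 2.134

after link 1: o_1 = (5.0000, 0.0000, 2.0000)
after link 2: o_2 = (5.0000, 4.0000, 3.0000)
after link 3: o_3 = (9.0000, 4.5000, 2.1340)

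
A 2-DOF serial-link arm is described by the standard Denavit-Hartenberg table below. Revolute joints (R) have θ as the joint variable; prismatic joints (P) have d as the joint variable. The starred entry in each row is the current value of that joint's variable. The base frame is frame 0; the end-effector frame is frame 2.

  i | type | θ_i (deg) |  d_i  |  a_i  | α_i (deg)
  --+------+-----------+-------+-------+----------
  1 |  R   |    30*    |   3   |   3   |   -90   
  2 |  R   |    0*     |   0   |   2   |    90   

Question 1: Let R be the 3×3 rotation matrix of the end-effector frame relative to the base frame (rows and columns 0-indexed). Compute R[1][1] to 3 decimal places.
End-effector y-axis (col 1 of R) = (-0.5000,0.8660,0.0000)
R[1][1] = 0.8660

0.866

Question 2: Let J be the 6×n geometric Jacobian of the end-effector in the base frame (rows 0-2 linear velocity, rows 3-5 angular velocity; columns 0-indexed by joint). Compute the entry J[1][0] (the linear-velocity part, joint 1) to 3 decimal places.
axis z_0 = ẑ; lever o_n−o_0 = (4.3301,2.5000,3.0000)
cross product → J_v[:, 0] = (-2.5000,4.3301,0.0000)
J_ω[:, 0] = z_0
entry J[1][0] = 4.3301

4.330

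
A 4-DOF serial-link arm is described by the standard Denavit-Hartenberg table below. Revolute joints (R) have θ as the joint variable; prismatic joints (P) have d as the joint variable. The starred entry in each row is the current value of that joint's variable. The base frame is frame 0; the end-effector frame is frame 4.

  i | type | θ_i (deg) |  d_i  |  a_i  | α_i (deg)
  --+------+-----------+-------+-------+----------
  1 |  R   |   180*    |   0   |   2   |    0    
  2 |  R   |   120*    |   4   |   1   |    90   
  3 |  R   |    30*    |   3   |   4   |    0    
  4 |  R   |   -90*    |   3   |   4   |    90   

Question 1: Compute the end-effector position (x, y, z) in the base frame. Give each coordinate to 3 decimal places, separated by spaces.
-3.964 -8.598 2.536

after link 1: o_1 = (-2.0000, 0.0000, 0.0000)
after link 2: o_2 = (-1.5000, -0.8660, 4.0000)
after link 3: o_3 = (-2.3660, -5.3660, 6.0000)
after link 4: o_4 = (-3.9641, -8.5981, 2.5359)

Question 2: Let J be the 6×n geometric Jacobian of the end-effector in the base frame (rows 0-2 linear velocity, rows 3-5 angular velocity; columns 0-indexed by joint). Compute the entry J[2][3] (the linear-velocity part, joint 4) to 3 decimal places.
axis z_3 = (-0.8660,-0.5000,0.0000); lever o_n−o_3 = (-1.5981,-3.2321,-3.4641)
cross product → J_v[:, 3] = (1.7321,-3.0000,2.0000)
J_ω[:, 3] = z_3
entry J[2][3] = 2.0000

2.000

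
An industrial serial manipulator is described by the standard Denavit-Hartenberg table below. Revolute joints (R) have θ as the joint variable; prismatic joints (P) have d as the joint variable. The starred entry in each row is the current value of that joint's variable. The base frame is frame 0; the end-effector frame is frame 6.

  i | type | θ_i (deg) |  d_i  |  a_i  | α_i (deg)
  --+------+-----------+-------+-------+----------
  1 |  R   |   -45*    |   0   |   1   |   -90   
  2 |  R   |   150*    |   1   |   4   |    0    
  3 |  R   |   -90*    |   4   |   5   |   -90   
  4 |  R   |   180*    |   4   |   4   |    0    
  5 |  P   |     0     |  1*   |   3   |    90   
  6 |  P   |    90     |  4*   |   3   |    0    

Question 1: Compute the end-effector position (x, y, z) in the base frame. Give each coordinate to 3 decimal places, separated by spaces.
after link 1: o_1 = (0.7071, -0.7071, 0.0000)
after link 2: o_2 = (-1.0353, 2.4495, -2.0000)
after link 3: o_3 = (3.5609, 3.5101, -6.3301)
after link 4: o_4 = (-0.3028, 7.3739, -4.8660)
after link 5: o_5 = (-1.9758, 9.0469, -2.7679)
after link 6: o_6 = (-6.6414, 8.0556, -4.2679)

-6.641 8.056 -4.268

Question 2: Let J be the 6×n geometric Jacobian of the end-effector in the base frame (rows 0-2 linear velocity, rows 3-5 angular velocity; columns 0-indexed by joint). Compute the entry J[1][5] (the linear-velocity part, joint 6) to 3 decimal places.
prismatic axis z_5 = (-0.7071,-0.7071,-0.0000)
J_v[:, 5] = z_5; J_ω[:, 5] = (0,0,0)
entry J[1][5] = -0.7071

-0.707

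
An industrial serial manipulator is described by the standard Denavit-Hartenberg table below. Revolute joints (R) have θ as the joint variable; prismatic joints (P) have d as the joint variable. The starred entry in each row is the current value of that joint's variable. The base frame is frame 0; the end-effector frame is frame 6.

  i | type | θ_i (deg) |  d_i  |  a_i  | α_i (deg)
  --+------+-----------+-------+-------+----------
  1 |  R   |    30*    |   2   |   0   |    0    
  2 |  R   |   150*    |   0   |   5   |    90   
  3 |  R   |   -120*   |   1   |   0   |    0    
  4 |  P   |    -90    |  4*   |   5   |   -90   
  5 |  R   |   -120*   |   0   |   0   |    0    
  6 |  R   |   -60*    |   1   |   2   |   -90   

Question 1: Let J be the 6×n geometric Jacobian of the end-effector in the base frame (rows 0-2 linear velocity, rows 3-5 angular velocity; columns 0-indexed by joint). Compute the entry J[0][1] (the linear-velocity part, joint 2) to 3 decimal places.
-5.000

axis z_1 = (0.0000,0.0000,1.0000); lever o_n−o_1 = (-1.9019,5.0000,0.6340)
cross product → J_v[:, 1] = (-5.0000,-1.9019,0.0000)
J_ω[:, 1] = z_1
entry J[0][1] = -5.0000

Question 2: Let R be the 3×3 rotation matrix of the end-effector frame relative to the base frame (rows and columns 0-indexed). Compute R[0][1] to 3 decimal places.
End-effector y-axis (col 1 of R) = (-0.5000,-0.0000,0.8660)
R[0][1] = -0.5000

-0.500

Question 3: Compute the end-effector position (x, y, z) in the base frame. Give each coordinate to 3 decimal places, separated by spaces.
after link 1: o_1 = (0.0000, 0.0000, 2.0000)
after link 2: o_2 = (-5.0000, 0.0000, 2.0000)
after link 3: o_3 = (-5.0000, 1.0000, 2.0000)
after link 4: o_4 = (-0.6699, 5.0000, 4.5000)
after link 5: o_5 = (-0.6699, 5.0000, 4.5000)
after link 6: o_6 = (-1.9019, 5.0000, 2.6340)

-1.902 5.000 2.634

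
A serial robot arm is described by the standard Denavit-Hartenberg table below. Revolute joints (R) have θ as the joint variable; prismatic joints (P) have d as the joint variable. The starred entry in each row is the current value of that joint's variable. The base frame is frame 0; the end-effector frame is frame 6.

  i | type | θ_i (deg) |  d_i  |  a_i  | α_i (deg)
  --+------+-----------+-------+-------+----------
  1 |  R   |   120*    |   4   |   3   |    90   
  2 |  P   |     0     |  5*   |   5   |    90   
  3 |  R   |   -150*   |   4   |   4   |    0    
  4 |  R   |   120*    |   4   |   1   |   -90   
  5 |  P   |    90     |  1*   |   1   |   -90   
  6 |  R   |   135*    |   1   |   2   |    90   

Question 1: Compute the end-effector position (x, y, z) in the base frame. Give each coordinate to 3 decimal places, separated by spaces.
after link 1: o_1 = (-1.5000, 2.5981, 4.0000)
after link 2: o_2 = (0.3301, 9.4282, 4.0000)
after link 3: o_3 = (0.3301, 5.4282, -0.0000)
after link 4: o_4 = (-0.5359, 5.9282, -4.0000)
after link 5: o_5 = (-0.0359, 6.7942, -3.0000)
after link 6: o_6 = (0.1230, 5.0695, -4.4142)

0.123 5.069 -4.414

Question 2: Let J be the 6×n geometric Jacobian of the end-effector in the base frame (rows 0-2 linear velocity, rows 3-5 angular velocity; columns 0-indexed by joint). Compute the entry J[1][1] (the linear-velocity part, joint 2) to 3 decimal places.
prismatic axis z_1 = (0.8660,0.5000,0.0000)
J_v[:, 1] = z_1; J_ω[:, 1] = (0,0,0)
entry J[1][1] = 0.5000

0.500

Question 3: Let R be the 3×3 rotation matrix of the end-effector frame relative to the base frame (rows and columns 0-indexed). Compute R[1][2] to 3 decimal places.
-0.612

End-effector z-axis (col 2 of R) = (-0.3536,-0.6124,0.7071)
R[1][2] = -0.6124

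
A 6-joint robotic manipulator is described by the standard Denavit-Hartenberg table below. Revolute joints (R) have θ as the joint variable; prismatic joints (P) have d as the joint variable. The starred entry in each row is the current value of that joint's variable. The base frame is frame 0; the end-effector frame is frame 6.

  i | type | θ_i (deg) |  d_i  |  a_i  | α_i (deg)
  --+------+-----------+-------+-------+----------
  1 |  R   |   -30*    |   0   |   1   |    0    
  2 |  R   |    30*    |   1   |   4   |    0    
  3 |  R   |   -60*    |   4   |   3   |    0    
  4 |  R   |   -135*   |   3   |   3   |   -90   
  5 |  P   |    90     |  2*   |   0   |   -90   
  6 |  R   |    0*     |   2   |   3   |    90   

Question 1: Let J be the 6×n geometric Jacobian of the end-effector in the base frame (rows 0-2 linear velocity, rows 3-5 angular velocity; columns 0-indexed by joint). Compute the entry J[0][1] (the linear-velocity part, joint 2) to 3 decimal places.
4.271

axis z_1 = (0.0000,0.0000,1.0000); lever o_n−o_1 = (4.0164,-4.2711,5.0000)
cross product → J_v[:, 1] = (4.2711,4.0164,-0.0000)
J_ω[:, 1] = z_1
entry J[0][1] = 4.2711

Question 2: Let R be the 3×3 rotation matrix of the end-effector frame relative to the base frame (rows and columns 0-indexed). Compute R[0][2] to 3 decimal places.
-0.259

End-effector z-axis (col 2 of R) = (-0.2588,-0.9659,0.0000)
R[0][2] = -0.2588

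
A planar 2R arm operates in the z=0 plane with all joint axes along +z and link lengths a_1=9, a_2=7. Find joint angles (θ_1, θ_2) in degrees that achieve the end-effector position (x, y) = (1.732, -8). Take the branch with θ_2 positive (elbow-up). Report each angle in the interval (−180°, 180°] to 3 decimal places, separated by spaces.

cos θ_2 = (66.9998−9²−7²)/(2·9·7) = -0.5000; θ_2 = 120.0001° (elbow-up)
β = atan2(-8.0000,1.7320) = -77.7840°; ψ = atan2(6.0622,5.5000) = 47.7837°
θ_1 = β − ψ = -125.5677°

-125.568 120.000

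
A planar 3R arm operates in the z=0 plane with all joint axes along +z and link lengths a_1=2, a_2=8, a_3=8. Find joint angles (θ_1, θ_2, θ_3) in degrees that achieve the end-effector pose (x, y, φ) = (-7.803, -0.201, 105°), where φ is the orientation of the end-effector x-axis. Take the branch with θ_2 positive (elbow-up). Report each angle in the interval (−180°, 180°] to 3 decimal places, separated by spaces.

wrist centre = target − a_3·(cos φ, sin φ) = (-5.7324, -7.9284)
cos θ_2 = (95.7206−2²−8²)/(2·2·8) = 0.8663; θ_2 = 29.9721° (elbow-up)
β = atan2(-7.9284,-5.7324) = -125.8679°; ψ = atan2(3.9966,8.9301) = 24.1106°
θ_1 = β − ψ = -149.9785°
θ_3 = φ − θ_1 − θ_2 = -134.9936° (wrapped to (-180°,180°])

-149.979 29.972 -134.994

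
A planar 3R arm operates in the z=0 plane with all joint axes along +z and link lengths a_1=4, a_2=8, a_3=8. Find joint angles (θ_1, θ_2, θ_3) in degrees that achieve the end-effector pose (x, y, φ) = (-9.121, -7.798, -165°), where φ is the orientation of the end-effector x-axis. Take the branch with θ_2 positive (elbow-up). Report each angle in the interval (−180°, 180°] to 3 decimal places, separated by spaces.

150.001 134.999 -90.000

wrist centre = target − a_3·(cos φ, sin φ) = (-1.3936, -5.7274)
cos θ_2 = (34.7458−4²−8²)/(2·4·8) = -0.7071; θ_2 = 134.9992° (elbow-up)
β = atan2(-5.7274,-1.3936) = -103.6754°; ψ = atan2(5.6569,-1.6568) = 106.3241°
θ_1 = β − ψ = -209.9994°
θ_3 = φ − θ_1 − θ_2 = -89.9998° (wrapped to (-180°,180°])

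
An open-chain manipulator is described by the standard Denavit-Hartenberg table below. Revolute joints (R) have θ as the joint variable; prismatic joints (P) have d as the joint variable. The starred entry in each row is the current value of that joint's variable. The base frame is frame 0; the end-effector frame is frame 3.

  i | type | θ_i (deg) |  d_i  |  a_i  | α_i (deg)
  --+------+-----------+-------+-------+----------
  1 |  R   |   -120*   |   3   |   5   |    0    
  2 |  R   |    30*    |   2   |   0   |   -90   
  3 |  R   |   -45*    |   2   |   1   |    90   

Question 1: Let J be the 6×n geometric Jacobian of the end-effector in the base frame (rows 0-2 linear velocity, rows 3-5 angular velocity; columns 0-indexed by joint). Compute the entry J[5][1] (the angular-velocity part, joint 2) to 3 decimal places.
axis z_1 = (0.0000,0.0000,1.0000); lever o_n−o_1 = (2.0000,-0.7071,2.7071)
cross product → J_v[:, 1] = (0.7071,2.0000,-0.0000)
J_ω[:, 1] = z_1
entry J[5][1] = 1.0000

1.000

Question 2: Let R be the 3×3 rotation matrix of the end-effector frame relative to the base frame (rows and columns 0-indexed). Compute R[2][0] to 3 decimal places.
0.707

End-effector x-axis (col 0 of R) = (0.0000,-0.7071,0.7071)
R[2][0] = 0.7071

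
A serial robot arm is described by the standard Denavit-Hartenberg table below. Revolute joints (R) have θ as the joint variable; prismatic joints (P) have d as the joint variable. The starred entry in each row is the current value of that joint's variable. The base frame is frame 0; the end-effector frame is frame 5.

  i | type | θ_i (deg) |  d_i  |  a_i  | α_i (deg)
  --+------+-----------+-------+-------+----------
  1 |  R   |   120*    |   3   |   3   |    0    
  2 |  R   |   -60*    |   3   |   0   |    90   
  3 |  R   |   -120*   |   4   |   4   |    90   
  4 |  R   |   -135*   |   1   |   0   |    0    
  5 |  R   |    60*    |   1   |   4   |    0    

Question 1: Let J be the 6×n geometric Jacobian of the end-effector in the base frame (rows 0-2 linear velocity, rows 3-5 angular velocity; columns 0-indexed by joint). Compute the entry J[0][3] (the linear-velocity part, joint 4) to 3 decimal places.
axis z_3 = (-0.4330,-0.7500,0.5000); lever o_n−o_3 = (-4.4709,-0.0164,0.1034)
cross product → J_v[:, 3] = (-0.0694,-2.1907,-3.3461)
J_ω[:, 3] = z_3
entry J[0][3] = -0.0694

-0.069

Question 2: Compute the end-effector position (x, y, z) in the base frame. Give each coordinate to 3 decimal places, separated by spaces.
-3.507 -1.150 2.639

after link 1: o_1 = (-1.5000, 2.5981, 3.0000)
after link 2: o_2 = (-1.5000, 2.5981, 6.0000)
after link 3: o_3 = (0.9641, -1.1340, 2.5359)
after link 4: o_4 = (0.5311, -1.8840, 3.0359)
after link 5: o_5 = (-3.5068, -1.1504, 2.6393)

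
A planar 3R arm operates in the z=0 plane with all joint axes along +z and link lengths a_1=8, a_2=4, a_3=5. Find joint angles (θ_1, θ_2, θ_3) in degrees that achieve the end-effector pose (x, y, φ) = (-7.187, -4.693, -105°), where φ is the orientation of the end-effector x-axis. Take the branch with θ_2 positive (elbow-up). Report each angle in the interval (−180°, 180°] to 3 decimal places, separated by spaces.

wrist centre = target − a_3·(cos φ, sin φ) = (-5.8929, 0.1366)
cos θ_2 = (34.7450−8²−4²)/(2·8·4) = -0.7071; θ_2 = 135.0002° (elbow-up)
β = atan2(0.1366,-5.8929) = 178.6718°; ψ = atan2(2.8284,5.1716) = 28.6750°
θ_1 = β − ψ = 149.9968°
θ_3 = φ − θ_1 − θ_2 = -29.9970° (wrapped to (-180°,180°])

149.997 135.000 -29.997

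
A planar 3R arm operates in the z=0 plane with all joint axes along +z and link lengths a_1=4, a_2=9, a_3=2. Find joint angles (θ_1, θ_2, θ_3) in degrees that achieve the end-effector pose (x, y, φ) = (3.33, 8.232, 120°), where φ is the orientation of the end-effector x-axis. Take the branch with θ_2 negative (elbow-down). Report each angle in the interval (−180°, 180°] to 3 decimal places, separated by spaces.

150.002 -120.002 89.999

wrist centre = target − a_3·(cos φ, sin φ) = (4.3300, 6.4999)
cos θ_2 = (60.9982−4²−9²)/(2·4·9) = -0.5000; θ_2 = -120.0016° (elbow-down)
β = atan2(6.4999,4.3300) = 56.3301°; ψ = atan2(-7.7941,-0.5002) = -93.6722°
θ_1 = β − ψ = 150.0022°
θ_3 = φ − θ_1 − θ_2 = 89.9994° (wrapped to (-180°,180°])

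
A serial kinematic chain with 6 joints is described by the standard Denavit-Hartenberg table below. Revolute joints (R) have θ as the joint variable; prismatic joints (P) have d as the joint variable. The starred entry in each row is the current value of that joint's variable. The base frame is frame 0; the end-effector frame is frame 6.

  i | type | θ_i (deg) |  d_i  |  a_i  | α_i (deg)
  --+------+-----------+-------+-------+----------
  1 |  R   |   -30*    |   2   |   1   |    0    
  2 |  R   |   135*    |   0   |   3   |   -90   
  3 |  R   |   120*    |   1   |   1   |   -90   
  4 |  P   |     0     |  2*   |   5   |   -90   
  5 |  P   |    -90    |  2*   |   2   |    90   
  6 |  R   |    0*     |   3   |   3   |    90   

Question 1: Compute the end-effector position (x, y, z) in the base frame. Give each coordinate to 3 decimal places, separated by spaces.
3.013 -4.648 2.902

after link 1: o_1 = (0.8660, -0.5000, 2.0000)
after link 2: o_2 = (0.0896, 2.3978, 2.0000)
after link 3: o_3 = (-0.7469, 1.6560, 1.1340)
after link 4: o_4 = (0.3484, -2.4319, -2.1962)
after link 5: o_5 = (2.7285, -3.5872, -1.1962)
after link 6: o_6 = (3.0127, -4.6479, 2.9019)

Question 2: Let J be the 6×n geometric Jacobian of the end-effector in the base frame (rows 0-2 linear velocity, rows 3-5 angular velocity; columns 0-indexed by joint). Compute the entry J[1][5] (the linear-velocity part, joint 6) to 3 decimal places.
0.776

axis z_5 = (-0.1294,0.4830,0.8660); lever o_n−o_5 = (0.2842,-1.0607,4.0981)
cross product → J_v[:, 5] = (2.8978,0.7765,-0.0000)
J_ω[:, 5] = z_5
entry J[1][5] = 0.7765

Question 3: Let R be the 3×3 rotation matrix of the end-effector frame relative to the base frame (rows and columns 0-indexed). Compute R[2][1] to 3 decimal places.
0.866

End-effector y-axis (col 1 of R) = (-0.1294,0.4830,0.8660)
R[2][1] = 0.8660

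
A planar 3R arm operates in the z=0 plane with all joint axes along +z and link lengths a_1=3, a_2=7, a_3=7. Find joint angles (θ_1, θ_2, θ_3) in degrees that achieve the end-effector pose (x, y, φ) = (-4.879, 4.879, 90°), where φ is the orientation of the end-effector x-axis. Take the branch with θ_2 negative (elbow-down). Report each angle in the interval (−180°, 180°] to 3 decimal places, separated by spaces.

wrist centre = target − a_3·(cos φ, sin φ) = (-4.8790, -2.1210)
cos θ_2 = (28.3033−3²−7²)/(2·3·7) = -0.7071; θ_2 = -134.9966° (elbow-down)
β = atan2(-2.1210,-4.8790) = -156.5044°; ψ = atan2(-4.9500,-1.9495) = -111.4958°
θ_1 = β − ψ = -45.0087°
θ_3 = φ − θ_1 − θ_2 = -89.9948° (wrapped to (-180°,180°])

-45.009 -134.997 -89.995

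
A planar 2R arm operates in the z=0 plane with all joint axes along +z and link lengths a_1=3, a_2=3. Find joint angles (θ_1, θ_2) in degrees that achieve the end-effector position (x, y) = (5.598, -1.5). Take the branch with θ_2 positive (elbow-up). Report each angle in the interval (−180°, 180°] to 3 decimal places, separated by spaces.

-30.003 30.005

cos θ_2 = (33.5876−3²−3²)/(2·3·3) = 0.8660; θ_2 = 30.0054° (elbow-up)
β = atan2(-1.5000,5.5980) = -15.0002°; ψ = atan2(1.5002,5.5979) = 15.0027°
θ_1 = β − ψ = -30.0029°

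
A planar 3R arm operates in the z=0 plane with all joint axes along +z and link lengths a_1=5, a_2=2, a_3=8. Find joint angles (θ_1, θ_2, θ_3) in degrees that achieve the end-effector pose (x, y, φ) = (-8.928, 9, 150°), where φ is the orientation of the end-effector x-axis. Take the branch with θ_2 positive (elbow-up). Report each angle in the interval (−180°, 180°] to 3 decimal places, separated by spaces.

wrist centre = target − a_3·(cos φ, sin φ) = (-1.9998, 5.0000)
cos θ_2 = (28.9992−5²−2²)/(2·5·2) = -0.0000; θ_2 = 90.0023° (elbow-up)
β = atan2(5.0000,-1.9998) = 111.7994°; ψ = atan2(2.0000,4.9999) = 21.8017°
θ_1 = β − ψ = 89.9977°
θ_3 = φ − θ_1 − θ_2 = -30.0000° (wrapped to (-180°,180°])

89.998 90.002 -30.000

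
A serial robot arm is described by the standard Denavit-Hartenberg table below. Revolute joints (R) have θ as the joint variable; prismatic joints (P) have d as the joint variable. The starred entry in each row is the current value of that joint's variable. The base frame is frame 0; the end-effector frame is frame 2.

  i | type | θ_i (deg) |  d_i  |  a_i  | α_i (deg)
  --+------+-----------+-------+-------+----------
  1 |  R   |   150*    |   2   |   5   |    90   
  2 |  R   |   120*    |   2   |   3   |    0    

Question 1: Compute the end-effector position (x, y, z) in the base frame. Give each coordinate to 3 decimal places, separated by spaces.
-2.031 3.482 4.598

after link 1: o_1 = (-4.3301, 2.5000, 2.0000)
after link 2: o_2 = (-2.0311, 3.4821, 4.5981)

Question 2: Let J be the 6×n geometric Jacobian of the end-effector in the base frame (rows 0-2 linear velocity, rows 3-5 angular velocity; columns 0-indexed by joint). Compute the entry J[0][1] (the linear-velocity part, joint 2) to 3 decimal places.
axis z_1 = (0.5000,0.8660,0.0000); lever o_n−o_1 = (2.2990,0.9821,2.5981)
cross product → J_v[:, 1] = (2.2500,-1.2990,-1.5000)
J_ω[:, 1] = z_1
entry J[0][1] = 2.2500

2.250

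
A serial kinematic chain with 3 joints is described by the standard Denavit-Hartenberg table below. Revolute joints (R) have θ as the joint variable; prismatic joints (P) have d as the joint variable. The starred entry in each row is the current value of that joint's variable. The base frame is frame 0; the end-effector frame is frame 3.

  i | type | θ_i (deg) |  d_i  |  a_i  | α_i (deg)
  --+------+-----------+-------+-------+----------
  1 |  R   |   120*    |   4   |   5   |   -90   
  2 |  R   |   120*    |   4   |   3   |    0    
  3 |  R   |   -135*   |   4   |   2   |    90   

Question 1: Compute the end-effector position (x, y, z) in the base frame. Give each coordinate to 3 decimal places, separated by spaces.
after link 1: o_1 = (-2.5000, 4.3301, 4.0000)
after link 2: o_2 = (-5.2141, 1.0311, 1.4019)
after link 3: o_3 = (-9.6441, 0.7041, 1.9196)

-9.644 0.704 1.920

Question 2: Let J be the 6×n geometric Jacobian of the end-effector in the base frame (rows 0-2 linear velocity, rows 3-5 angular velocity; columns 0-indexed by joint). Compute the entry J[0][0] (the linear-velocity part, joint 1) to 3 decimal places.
axis z_0 = ẑ; lever o_n−o_0 = (-9.6441,0.7041,1.9196)
cross product → J_v[:, 0] = (-0.7041,-9.6441,0.0000)
J_ω[:, 0] = z_0
entry J[0][0] = -0.7041

-0.704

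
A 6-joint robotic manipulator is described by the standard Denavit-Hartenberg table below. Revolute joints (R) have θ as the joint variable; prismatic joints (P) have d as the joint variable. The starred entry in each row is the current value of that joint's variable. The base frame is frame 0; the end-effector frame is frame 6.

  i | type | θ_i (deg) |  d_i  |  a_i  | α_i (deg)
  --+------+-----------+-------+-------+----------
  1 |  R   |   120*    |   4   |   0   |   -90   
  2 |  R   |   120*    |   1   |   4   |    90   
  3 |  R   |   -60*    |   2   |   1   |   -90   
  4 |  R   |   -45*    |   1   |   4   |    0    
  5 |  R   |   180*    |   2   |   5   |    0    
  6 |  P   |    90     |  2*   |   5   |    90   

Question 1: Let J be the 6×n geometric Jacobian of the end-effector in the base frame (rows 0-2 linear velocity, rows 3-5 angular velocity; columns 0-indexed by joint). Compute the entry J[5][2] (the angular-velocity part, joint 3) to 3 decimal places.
axis z_2 = (-0.4330,0.7500,-0.5000); lever o_n−o_2 = (-6.0106,-0.2057,-4.7601)
cross product → J_v[:, 2] = (-3.6729,0.9441,4.5970)
J_ω[:, 2] = z_2
entry J[5][2] = -0.5000

-0.500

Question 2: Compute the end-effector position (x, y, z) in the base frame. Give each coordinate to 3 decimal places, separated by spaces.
after link 1: o_1 = (0.0000, 0.0000, 4.0000)
after link 2: o_2 = (0.1340, -2.2321, 0.5359)
after link 3: o_3 = (0.1429, -0.5155, -0.8971)
after link 4: o_4 = (1.1766, 1.5931, -4.2861)
after link 5: o_5 = (-0.8191, -3.0740, -2.4874)
after link 6: o_6 = (-5.8766, -2.4378, -4.2242)

-5.877 -2.438 -4.224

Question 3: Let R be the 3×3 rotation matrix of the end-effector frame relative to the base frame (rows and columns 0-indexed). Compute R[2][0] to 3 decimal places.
End-effector x-axis (col 0 of R) = (-0.9249,0.3772,-0.0474)
R[2][0] = -0.0474

-0.047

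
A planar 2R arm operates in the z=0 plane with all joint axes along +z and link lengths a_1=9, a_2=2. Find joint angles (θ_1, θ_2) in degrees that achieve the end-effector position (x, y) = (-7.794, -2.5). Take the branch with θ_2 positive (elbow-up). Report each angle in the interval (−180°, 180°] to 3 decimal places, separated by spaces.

cos θ_2 = (66.9964−9²−2²)/(2·9·2) = -0.5001; θ_2 = 120.0066° (elbow-up)
β = atan2(-2.5000,-7.7940) = -162.2159°; ψ = atan2(1.7319,7.9998) = 12.2159°
θ_1 = β − ψ = -174.4317°

-174.432 120.007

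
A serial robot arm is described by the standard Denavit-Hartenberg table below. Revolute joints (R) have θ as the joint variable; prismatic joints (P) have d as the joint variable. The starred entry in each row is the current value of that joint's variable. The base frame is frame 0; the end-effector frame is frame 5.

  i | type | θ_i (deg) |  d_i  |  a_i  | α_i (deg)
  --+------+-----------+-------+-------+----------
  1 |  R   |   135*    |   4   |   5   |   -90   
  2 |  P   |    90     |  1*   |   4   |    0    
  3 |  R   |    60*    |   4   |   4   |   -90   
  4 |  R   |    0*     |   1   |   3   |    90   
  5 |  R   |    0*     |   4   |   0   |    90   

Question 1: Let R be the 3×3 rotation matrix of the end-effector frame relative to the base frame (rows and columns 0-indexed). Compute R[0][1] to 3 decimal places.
End-effector y-axis (col 1 of R) = (-0.7071,-0.7071,0.0000)
R[0][1] = -0.7071

-0.707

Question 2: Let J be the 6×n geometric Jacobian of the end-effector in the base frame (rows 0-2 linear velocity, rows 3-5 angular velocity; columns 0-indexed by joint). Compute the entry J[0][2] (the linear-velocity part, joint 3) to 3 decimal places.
axis z_2 = (-0.7071,-0.7071,0.0000); lever o_n−o_2 = (-1.0167,-10.2970,-2.6340)
cross product → J_v[:, 2] = (1.8625,-1.8625,6.5622)
J_ω[:, 2] = z_2
entry J[0][2] = 1.8625

1.863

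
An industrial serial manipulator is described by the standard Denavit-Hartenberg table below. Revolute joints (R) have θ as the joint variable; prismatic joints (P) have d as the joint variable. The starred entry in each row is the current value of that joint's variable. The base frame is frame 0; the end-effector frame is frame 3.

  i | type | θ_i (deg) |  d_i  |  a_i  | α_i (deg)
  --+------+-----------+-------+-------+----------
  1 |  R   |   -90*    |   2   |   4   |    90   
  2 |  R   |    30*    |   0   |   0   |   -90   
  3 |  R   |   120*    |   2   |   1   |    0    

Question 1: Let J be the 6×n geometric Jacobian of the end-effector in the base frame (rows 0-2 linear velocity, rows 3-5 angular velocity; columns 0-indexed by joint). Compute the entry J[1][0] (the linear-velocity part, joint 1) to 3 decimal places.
axis z_0 = ẑ; lever o_n−o_0 = (0.8660,-2.5670,3.4821)
cross product → J_v[:, 0] = (2.5670,0.8660,-0.0000)
J_ω[:, 0] = z_0
entry J[1][0] = 0.8660

0.866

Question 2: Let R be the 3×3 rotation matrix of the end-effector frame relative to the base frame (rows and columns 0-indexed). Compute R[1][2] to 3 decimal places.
0.500

End-effector z-axis (col 2 of R) = (-0.0000,0.5000,0.8660)
R[1][2] = 0.5000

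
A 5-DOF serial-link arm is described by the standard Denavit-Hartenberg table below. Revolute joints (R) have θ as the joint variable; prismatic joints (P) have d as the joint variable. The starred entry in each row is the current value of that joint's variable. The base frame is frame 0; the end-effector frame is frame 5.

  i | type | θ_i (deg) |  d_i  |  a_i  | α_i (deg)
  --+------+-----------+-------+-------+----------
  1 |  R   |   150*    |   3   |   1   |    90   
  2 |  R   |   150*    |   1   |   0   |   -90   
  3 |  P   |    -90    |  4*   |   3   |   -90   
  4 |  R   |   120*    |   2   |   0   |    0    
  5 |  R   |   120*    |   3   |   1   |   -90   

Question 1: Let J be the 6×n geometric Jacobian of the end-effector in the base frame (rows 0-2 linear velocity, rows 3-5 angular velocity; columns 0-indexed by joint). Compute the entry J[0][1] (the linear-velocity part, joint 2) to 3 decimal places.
-1.484

axis z_1 = (0.5000,0.8660,0.0000); lever o_n−o_1 = (7.6071,-0.3505,-1.7141)
cross product → J_v[:, 1] = (-1.4845,0.8571,-6.7631)
J_ω[:, 1] = z_1
entry J[0][1] = -1.4845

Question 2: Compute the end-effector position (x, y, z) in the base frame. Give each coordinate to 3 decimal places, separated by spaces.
6.741 0.150 1.286

after link 1: o_1 = (-0.8660, 0.5000, 3.0000)
after link 2: o_2 = (-0.3660, 1.3660, 3.0000)
after link 3: o_3 = (2.8660, 2.9641, -0.4641)
after link 4: o_4 = (4.3660, 2.0981, 0.5359)
after link 5: o_5 = (6.7410, 0.1495, 1.2859)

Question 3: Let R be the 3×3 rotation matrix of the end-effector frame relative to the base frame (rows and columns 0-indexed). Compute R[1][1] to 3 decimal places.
End-effector y-axis (col 1 of R) = (-0.7500,0.4330,-0.5000)
R[1][1] = 0.4330

0.433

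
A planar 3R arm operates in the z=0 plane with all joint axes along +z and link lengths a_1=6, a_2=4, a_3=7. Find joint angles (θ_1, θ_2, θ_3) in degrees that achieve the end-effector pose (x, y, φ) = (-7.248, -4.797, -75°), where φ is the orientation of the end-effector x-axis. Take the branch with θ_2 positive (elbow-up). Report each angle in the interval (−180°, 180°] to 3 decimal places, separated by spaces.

149.999 45.005 89.995

wrist centre = target − a_3·(cos φ, sin φ) = (-9.0597, 1.9645)
cos θ_2 = (85.9380−6²−4²)/(2·6·4) = 0.7070; θ_2 = 45.0054° (elbow-up)
β = atan2(1.9645,-9.0597) = 167.7656°; ψ = atan2(2.8287,8.8282) = 17.7663°
θ_1 = β − ψ = 149.9993°
θ_3 = φ − θ_1 − θ_2 = 89.9954° (wrapped to (-180°,180°])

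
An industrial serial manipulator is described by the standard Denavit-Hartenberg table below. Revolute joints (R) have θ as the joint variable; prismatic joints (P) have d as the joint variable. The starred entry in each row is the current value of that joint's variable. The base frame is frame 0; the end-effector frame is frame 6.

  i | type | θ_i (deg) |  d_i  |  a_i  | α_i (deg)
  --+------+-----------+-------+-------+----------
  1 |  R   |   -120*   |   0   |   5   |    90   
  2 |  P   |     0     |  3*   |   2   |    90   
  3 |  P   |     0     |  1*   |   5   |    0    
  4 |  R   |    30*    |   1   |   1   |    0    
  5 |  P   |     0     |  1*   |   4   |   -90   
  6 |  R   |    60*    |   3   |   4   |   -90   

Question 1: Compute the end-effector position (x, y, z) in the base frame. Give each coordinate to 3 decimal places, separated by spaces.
-16.160 -9.794 0.464

after link 1: o_1 = (-2.5000, -4.3301, 0.0000)
after link 2: o_2 = (-6.0981, -4.5622, 0.0000)
after link 3: o_3 = (-8.5981, -8.8923, -1.0000)
after link 4: o_4 = (-9.4641, -9.3923, -2.0000)
after link 5: o_5 = (-12.9282, -11.3923, -3.0000)
after link 6: o_6 = (-16.1603, -9.7942, 0.4641)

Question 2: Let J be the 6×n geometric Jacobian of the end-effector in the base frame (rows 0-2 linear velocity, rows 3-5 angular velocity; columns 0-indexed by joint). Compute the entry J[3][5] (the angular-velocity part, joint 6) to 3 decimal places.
-0.500

axis z_5 = (-0.5000,0.8660,0.0000); lever o_n−o_5 = (-3.2321,1.5981,3.4641)
cross product → J_v[:, 5] = (3.0000,1.7321,2.0000)
J_ω[:, 5] = z_5
entry J[3][5] = -0.5000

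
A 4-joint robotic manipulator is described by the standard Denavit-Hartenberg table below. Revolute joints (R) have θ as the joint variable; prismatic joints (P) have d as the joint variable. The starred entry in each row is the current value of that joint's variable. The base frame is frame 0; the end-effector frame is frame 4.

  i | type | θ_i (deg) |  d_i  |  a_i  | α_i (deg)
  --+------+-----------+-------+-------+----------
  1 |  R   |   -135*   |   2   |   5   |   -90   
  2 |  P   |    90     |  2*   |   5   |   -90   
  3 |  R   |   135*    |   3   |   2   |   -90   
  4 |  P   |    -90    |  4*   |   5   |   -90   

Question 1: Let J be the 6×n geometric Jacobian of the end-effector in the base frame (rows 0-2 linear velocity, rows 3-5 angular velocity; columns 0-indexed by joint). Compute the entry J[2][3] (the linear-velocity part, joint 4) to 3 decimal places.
0.707

prismatic axis z_3 = (0.5000,-0.5000,0.7071)
J_v[:, 3] = z_3; J_ω[:, 3] = (0,0,0)
entry J[2][3] = 0.7071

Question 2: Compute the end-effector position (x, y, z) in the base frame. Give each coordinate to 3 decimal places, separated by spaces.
4.536 -0.293 1.243

after link 1: o_1 = (-3.5355, -3.5355, 2.0000)
after link 2: o_2 = (-2.1213, -4.9497, -3.0000)
after link 3: o_3 = (-1.0000, -1.8284, -1.5858)
after link 4: o_4 = (4.5355, -0.2929, 1.2426)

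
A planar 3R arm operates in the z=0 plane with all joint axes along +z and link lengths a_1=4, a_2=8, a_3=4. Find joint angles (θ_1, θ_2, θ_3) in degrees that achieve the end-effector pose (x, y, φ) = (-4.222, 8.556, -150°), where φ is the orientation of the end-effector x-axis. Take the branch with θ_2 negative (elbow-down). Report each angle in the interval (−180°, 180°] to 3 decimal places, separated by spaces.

134.997 -59.996 134.999

wrist centre = target − a_3·(cos φ, sin φ) = (-0.7579, 10.5560)
cos θ_2 = (112.0035−4²−8²)/(2·4·8) = 0.5001; θ_2 = -59.9963° (elbow-down)
β = atan2(10.5560,-0.7579) = 94.1067°; ψ = atan2(-6.9279,8.0004) = -40.8908°
θ_1 = β − ψ = 134.9974°
θ_3 = φ − θ_1 − θ_2 = 134.9989° (wrapped to (-180°,180°])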